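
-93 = -93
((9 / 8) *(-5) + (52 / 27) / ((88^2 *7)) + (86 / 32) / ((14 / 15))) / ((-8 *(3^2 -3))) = 2009179 / 35126784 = 0.06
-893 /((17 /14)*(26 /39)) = -18753 /17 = -1103.12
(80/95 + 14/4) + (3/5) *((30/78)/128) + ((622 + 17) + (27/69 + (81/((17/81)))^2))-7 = 31436008909247/210151552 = 149587.33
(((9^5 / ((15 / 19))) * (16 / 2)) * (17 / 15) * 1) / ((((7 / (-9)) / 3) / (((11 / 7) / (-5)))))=822077.77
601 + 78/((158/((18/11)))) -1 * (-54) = 569897/869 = 655.81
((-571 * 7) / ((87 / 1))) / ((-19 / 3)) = 3997 / 551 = 7.25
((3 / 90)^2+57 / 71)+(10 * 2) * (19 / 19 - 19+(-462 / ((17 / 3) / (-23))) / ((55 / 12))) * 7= 59484616507 / 1086300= 54758.92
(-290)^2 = 84100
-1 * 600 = -600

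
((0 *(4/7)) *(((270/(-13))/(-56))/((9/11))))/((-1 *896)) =0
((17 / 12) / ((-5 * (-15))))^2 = 289 / 810000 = 0.00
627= 627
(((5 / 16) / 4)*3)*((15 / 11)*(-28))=-1575 / 176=-8.95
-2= -2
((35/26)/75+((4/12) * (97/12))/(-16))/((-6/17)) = 95761/224640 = 0.43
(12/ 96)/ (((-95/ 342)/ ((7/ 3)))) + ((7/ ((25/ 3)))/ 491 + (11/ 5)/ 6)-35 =-35.68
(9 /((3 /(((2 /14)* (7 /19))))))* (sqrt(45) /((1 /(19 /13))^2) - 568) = -1704 /19 + 171* sqrt(5) /169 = -87.42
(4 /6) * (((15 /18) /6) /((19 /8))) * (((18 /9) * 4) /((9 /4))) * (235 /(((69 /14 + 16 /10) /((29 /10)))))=30531200 /2109969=14.47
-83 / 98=-0.85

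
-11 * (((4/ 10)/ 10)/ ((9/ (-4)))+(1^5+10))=-27181/ 225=-120.80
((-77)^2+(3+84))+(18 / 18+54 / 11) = 66241 / 11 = 6021.91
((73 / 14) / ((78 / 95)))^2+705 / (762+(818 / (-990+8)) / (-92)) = 1693449585878065 / 41046367379472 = 41.26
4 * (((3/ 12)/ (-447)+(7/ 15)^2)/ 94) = 29129/ 3151350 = 0.01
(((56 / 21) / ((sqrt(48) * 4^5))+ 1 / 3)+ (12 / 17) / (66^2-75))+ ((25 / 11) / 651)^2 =sqrt(3) / 4608+ 414886816072 / 1243999603539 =0.33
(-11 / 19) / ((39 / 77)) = -847 / 741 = -1.14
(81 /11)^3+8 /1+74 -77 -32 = 495504 /1331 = 372.28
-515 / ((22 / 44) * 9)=-1030 / 9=-114.44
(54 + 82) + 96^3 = 884872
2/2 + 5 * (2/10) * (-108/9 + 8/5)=-47/5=-9.40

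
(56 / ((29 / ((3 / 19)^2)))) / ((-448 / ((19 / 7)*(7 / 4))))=-9 / 17632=-0.00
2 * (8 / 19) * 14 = 224 / 19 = 11.79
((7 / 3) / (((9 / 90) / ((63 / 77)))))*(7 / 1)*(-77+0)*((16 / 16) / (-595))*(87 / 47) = 25578 / 799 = 32.01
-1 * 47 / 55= -0.85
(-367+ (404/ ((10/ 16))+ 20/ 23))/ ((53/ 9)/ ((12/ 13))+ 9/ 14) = 24366636/ 610535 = 39.91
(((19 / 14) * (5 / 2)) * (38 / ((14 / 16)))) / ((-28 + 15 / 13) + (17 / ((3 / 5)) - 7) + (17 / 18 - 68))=-1689480 / 832069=-2.03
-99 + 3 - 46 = -142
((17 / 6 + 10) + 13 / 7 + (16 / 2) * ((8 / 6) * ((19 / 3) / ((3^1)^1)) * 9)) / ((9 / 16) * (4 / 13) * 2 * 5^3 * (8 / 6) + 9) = 2327 / 714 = 3.26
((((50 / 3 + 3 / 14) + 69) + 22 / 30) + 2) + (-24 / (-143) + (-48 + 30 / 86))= 17703997 / 430430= 41.13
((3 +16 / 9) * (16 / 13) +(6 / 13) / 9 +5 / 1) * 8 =10232 / 117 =87.45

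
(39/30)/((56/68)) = 221/140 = 1.58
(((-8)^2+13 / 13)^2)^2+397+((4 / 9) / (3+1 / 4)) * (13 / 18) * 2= 1445932798 / 81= 17851022.20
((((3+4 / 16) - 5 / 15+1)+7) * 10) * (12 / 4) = 327.50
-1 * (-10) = 10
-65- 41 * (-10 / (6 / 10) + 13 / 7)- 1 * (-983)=1525.19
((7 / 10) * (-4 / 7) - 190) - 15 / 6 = -192.90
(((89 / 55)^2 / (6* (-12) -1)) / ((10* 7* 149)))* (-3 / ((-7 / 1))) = -0.00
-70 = -70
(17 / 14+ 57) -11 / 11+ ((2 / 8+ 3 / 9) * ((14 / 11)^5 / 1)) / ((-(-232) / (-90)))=3691641099 / 65386706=56.46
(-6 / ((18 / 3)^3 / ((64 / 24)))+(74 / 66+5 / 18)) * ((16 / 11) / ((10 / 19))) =59812 / 16335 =3.66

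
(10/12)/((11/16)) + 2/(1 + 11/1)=91/66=1.38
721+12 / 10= 3611 / 5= 722.20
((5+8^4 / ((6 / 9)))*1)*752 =4624048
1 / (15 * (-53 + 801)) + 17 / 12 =3974 / 2805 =1.42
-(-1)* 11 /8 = 1.38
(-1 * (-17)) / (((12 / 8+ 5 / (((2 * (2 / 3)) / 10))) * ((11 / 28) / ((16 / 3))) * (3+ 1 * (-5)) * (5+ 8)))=-3808 / 16731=-0.23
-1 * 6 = -6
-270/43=-6.28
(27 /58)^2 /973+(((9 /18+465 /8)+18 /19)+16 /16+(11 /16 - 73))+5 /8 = -2764956643 /248761072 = -11.11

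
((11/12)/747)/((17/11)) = 121/152388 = 0.00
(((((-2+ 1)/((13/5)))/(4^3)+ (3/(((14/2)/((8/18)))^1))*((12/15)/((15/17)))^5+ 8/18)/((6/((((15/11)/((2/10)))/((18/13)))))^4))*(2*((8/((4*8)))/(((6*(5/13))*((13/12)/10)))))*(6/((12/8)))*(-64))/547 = -50568395120366513/214508082171952800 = -0.24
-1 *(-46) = 46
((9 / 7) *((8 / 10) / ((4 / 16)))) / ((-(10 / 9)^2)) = -2916 / 875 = -3.33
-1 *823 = -823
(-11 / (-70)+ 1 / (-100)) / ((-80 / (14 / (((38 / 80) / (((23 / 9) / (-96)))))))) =2369 / 1641600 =0.00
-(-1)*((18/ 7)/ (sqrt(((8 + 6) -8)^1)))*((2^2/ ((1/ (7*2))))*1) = 24*sqrt(6) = 58.79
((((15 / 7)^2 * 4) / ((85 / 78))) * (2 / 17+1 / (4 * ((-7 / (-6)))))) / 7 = 554580 / 693889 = 0.80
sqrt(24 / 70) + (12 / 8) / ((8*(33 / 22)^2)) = 1 / 12 + 2*sqrt(105) / 35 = 0.67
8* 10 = 80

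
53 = 53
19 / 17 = 1.12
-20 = -20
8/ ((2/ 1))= 4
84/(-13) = -84/13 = -6.46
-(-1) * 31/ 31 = 1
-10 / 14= -5 / 7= -0.71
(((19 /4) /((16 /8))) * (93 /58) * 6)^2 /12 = 9366867 /215296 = 43.51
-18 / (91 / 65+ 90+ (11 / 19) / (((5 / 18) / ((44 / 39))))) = -22230 / 115783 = -0.19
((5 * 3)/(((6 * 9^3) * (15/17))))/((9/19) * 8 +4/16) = 646/671409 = 0.00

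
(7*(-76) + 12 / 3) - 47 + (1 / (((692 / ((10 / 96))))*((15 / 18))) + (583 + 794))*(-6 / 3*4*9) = -69005557 / 692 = -99719.01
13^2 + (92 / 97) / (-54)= 442565 / 2619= 168.98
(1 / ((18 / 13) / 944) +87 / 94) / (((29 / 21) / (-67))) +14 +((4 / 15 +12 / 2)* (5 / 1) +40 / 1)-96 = -270966155 / 8178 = -33133.55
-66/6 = -11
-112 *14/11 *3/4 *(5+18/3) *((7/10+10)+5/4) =-70266/5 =-14053.20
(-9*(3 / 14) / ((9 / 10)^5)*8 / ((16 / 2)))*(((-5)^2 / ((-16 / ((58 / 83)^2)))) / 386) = 131406250 / 20354494293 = 0.01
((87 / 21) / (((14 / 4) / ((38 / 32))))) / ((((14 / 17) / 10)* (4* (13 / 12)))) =140505 / 35672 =3.94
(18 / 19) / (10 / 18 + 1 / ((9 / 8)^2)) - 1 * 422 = -872504 / 2071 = -421.30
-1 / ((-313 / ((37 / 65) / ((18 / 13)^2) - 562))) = -909959 / 507060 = -1.79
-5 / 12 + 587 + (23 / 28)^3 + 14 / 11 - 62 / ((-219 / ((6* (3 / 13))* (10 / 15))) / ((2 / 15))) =588.45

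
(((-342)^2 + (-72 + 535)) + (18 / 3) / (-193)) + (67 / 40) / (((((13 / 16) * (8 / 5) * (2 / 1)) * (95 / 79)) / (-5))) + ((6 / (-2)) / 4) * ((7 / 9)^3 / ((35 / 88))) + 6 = 117429.40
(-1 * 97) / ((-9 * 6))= 97 / 54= 1.80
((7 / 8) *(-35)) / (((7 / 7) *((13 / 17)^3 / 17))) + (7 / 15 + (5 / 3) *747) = 21415157 / 263640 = 81.23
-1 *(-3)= 3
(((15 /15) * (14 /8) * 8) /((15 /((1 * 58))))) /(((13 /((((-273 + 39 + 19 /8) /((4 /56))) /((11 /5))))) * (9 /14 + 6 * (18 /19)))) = -41200474 /42471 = -970.08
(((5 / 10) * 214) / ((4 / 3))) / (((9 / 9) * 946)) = 321 / 3784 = 0.08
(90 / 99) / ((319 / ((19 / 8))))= 0.01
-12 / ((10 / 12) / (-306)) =22032 / 5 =4406.40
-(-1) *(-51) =-51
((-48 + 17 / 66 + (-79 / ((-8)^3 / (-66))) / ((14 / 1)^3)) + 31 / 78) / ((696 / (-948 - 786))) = 4123701900323 / 34957418496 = 117.96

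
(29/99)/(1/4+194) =116/76923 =0.00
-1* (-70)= 70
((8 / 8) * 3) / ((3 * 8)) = 1 / 8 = 0.12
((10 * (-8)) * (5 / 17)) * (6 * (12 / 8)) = -3600 / 17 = -211.76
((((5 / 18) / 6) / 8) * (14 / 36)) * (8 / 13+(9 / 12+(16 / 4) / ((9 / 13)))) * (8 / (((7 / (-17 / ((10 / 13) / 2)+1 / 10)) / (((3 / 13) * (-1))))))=163807 / 876096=0.19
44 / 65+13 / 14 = 1461 / 910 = 1.61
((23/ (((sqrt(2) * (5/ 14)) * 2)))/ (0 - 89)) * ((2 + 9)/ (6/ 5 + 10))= -253 * sqrt(2)/ 1424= -0.25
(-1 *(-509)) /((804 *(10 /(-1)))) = -509 /8040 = -0.06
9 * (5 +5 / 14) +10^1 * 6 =1515 / 14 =108.21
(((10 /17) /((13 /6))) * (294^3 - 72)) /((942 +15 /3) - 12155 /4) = -2032968960 /616369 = -3298.30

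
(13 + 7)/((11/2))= 40/11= 3.64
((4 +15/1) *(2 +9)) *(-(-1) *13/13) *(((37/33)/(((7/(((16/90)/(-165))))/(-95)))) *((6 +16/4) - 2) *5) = 854848/6237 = 137.06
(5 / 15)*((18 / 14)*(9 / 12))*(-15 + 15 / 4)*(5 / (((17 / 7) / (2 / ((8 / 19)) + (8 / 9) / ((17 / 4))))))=-36.92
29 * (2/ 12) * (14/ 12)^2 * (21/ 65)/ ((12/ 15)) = 9947/ 3744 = 2.66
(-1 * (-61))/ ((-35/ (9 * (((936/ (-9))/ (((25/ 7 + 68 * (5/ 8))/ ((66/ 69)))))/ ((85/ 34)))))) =1674816/ 123625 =13.55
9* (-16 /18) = -8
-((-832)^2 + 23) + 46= -692201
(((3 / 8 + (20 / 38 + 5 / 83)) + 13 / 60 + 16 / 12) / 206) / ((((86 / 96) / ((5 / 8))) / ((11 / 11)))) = 475287 / 55876264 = 0.01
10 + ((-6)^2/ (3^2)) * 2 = 18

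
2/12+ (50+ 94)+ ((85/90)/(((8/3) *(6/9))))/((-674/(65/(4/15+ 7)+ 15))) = 508318165/3526368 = 144.15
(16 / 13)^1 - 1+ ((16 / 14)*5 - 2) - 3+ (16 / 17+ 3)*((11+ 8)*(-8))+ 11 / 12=-11086367 / 18564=-597.20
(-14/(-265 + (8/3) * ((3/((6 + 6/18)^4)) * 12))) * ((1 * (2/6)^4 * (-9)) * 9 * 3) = -5473482/34527289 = -0.16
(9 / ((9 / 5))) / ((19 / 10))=50 / 19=2.63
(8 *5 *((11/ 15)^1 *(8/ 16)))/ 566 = 22/ 849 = 0.03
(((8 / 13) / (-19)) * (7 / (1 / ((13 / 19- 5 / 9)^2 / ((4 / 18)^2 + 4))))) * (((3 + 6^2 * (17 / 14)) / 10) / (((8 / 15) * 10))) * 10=-118701 / 14623388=-0.01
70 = 70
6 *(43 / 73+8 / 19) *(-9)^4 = 55151766 / 1387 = 39763.35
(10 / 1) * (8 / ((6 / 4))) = 160 / 3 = 53.33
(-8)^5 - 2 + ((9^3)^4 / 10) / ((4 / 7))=1977005444567 / 40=49425136114.18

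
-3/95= -0.03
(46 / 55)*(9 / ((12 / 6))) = 207 / 55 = 3.76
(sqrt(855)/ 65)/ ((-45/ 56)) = -0.56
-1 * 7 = -7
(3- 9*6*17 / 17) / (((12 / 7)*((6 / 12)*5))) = -119 / 10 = -11.90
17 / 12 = 1.42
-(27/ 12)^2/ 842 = -81/ 13472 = -0.01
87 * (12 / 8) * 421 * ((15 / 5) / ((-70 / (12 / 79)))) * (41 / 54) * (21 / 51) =-1501707 / 13430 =-111.82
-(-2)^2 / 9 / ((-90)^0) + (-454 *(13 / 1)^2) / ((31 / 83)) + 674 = -57126400 / 279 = -204754.12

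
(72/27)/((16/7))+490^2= 1440607/6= 240101.17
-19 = -19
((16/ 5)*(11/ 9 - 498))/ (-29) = 71536/ 1305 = 54.82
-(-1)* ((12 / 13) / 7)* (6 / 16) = 9 / 182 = 0.05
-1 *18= -18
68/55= 1.24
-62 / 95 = -0.65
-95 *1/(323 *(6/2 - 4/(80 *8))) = -800/8143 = -0.10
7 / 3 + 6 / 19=151 / 57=2.65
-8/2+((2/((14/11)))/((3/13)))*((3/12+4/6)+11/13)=2017/252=8.00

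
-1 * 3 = -3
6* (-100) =-600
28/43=0.65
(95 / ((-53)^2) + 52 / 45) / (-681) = -150343 / 86081805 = -0.00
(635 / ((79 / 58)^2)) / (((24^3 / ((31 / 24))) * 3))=16555085 / 1552960512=0.01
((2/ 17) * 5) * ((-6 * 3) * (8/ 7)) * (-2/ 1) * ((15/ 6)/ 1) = 7200/ 119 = 60.50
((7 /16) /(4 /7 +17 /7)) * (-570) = -665 /8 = -83.12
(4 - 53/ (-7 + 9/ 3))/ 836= 69/ 3344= 0.02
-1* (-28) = 28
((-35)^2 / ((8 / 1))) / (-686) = -25 / 112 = -0.22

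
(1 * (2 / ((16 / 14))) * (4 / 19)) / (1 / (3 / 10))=0.11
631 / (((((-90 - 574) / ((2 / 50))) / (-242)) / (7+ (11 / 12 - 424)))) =-3827.52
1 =1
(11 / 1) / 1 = 11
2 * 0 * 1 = 0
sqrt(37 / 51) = sqrt(1887) / 51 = 0.85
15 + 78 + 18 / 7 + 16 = 781 / 7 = 111.57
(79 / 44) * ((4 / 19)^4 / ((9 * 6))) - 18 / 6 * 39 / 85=-4528309549 / 3289953645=-1.38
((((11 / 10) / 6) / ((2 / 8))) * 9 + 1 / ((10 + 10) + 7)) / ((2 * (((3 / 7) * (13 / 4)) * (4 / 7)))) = 21952 / 5265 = 4.17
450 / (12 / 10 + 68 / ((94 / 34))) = 52875 / 3031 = 17.44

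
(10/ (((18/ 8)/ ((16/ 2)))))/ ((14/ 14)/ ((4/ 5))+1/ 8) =2560/ 99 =25.86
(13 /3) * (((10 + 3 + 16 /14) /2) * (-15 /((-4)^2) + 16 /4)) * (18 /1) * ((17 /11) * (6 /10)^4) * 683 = 2310786387 /10000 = 231078.64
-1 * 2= -2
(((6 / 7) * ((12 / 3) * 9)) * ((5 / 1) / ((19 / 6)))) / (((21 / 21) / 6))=38880 / 133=292.33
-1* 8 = -8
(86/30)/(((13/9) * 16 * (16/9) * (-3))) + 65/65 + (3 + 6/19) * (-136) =-142262713/316160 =-449.97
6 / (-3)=-2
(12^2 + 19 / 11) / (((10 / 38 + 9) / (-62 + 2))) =-456855 / 484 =-943.92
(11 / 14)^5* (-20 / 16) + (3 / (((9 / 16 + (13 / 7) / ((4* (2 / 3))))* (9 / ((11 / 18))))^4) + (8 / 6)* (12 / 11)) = 144982680855743339734753 / 134211004329961740246912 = 1.08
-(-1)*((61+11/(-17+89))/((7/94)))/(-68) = -1739/144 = -12.08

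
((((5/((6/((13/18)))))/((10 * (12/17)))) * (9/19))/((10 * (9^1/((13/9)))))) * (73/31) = 209729/137401920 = 0.00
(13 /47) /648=13 /30456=0.00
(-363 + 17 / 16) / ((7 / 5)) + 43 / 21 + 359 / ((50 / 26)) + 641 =685441 / 1200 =571.20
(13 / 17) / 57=13 / 969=0.01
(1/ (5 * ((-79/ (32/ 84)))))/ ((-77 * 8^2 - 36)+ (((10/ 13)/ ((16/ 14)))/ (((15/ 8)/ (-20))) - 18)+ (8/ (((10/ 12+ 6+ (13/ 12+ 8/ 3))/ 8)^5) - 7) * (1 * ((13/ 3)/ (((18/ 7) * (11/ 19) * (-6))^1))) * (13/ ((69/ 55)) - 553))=140827503285591408/ 921706960990187200538045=0.00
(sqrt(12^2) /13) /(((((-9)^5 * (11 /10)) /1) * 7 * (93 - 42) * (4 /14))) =-20 /143548119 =-0.00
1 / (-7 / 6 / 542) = -464.57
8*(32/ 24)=32/ 3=10.67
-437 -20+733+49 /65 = 17989 /65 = 276.75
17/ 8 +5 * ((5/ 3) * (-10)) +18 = -1517/ 24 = -63.21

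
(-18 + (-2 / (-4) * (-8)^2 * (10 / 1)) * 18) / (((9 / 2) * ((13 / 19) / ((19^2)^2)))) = 3159502324 / 13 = 243038640.31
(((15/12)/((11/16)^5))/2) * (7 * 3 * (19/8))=202.95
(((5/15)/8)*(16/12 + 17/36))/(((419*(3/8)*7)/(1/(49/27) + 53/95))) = 33553/442360926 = 0.00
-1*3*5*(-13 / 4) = 195 / 4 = 48.75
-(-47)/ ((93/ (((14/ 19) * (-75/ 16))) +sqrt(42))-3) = -2.00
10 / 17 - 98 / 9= -1576 / 153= -10.30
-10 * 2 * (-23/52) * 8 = 920/13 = 70.77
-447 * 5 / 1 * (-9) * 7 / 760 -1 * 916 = -111071 / 152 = -730.73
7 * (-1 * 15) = -105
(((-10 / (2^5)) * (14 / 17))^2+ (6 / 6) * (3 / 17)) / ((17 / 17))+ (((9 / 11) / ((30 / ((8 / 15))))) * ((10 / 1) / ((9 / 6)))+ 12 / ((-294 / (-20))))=172868029 / 149540160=1.16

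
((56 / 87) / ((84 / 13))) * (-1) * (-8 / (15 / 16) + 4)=1768 / 3915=0.45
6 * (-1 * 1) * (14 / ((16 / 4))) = -21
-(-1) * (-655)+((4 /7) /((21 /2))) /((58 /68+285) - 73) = -655.00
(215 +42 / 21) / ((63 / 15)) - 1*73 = -64 / 3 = -21.33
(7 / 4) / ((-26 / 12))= -21 / 26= -0.81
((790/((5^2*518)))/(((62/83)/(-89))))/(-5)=583573/401450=1.45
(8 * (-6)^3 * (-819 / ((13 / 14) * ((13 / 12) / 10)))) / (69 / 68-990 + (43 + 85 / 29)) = -120220692480 / 8058713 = -14918.10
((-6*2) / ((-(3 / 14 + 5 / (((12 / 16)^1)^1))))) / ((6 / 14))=1176 / 289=4.07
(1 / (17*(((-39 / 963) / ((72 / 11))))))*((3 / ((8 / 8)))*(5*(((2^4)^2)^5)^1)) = -381178691117383680 / 2431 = -156799132504065.68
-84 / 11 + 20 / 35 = -544 / 77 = -7.06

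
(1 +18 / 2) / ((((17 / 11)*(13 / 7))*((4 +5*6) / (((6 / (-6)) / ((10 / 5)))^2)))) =385 / 15028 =0.03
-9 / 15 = -3 / 5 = -0.60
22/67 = 0.33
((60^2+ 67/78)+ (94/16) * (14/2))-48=1121323/312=3593.98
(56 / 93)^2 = 3136 / 8649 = 0.36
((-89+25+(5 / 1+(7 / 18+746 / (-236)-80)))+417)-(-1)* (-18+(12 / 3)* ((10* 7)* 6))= 1028668 / 531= 1937.23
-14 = -14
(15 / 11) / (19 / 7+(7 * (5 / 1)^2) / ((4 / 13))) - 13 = -2287723 / 176011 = -13.00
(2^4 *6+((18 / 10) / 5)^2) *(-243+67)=-10574256 / 625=-16918.81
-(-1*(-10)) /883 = -10 /883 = -0.01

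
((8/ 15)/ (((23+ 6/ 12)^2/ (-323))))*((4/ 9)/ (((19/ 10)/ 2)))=-8704/ 59643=-0.15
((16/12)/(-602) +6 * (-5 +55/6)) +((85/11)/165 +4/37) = 33895234/1347577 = 25.15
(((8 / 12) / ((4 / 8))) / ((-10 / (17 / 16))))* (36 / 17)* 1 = -3 / 10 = -0.30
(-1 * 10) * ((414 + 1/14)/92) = -28985/644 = -45.01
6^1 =6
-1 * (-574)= 574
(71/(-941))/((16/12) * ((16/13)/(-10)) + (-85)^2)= -0.00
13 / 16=0.81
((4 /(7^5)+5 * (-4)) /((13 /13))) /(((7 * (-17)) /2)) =672272 /2000033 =0.34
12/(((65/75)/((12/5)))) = 432/13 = 33.23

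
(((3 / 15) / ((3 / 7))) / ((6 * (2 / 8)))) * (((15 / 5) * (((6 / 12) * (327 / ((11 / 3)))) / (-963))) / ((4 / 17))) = -12971 / 70620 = -0.18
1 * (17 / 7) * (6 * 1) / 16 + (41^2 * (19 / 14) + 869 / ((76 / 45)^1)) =2975803 / 1064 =2796.81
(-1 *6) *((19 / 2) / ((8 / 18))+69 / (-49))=-23481 / 196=-119.80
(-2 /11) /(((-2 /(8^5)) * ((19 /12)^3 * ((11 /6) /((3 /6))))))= 169869312 /829939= 204.68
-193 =-193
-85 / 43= -1.98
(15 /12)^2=25 /16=1.56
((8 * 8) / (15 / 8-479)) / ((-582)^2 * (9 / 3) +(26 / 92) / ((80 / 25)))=-376832 / 2854744441769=-0.00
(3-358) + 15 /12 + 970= 2465 /4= 616.25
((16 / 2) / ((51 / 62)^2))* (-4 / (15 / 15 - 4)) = 123008 / 7803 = 15.76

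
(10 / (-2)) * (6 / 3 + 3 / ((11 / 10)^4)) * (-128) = 37940480 / 14641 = 2591.39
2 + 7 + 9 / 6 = 21 / 2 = 10.50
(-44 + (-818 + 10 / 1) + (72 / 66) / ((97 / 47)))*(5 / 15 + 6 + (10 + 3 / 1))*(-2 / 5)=7025888 / 1067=6584.71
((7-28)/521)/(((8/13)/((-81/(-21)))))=-0.25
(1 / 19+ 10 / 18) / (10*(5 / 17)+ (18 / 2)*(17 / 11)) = 19448 / 538821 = 0.04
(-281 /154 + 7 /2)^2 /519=5547 /1025717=0.01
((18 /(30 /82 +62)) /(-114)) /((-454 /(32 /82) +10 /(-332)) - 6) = 81672 /37723970755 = 0.00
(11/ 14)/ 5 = 11/ 70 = 0.16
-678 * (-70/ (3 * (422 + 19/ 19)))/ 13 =15820/ 5499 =2.88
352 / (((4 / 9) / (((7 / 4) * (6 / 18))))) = 462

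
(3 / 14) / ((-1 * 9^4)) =-1 / 30618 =-0.00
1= 1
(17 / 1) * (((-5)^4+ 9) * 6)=64668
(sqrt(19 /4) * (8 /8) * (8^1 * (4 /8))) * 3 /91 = 6 * sqrt(19) /91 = 0.29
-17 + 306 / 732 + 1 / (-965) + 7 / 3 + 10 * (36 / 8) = 10860709 / 353190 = 30.75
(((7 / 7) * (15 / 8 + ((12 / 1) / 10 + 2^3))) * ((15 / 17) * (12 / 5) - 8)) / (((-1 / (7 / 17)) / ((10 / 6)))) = 77525 / 1734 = 44.71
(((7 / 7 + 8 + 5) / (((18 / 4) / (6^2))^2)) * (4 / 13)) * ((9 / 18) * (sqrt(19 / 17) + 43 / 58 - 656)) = -34052480 / 377 + 1792 * sqrt(323) / 221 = -90179.15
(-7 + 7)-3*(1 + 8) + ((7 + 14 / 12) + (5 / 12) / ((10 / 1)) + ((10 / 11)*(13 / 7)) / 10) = -34415 / 1848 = -18.62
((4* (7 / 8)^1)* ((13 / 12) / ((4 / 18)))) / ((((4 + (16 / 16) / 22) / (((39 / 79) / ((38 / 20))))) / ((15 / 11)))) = 798525 / 534356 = 1.49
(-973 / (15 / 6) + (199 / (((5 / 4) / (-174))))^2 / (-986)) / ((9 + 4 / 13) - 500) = 4301868506 / 2711075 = 1586.78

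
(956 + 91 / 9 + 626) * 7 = 100303 / 9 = 11144.78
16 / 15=1.07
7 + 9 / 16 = 121 / 16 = 7.56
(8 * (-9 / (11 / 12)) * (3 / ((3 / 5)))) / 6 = -720 / 11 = -65.45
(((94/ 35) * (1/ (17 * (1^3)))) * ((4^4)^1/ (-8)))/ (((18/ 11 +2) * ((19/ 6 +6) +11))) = -2256/ 32725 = -0.07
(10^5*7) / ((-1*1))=-700000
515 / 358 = 1.44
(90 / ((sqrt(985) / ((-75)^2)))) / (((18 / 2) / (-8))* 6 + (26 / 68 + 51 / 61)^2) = -217762222500* sqrt(985) / 2230949549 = -3063.45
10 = 10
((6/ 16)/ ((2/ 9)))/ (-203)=-27/ 3248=-0.01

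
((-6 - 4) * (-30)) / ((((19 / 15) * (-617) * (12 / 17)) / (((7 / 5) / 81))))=-2975 / 316521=-0.01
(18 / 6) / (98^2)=3 / 9604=0.00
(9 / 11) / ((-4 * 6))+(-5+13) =701 / 88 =7.97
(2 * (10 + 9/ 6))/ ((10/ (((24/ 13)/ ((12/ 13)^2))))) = 299/ 60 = 4.98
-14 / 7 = -2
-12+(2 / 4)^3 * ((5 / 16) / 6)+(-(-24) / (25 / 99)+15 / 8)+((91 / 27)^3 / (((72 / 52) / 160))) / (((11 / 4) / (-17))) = -340013194375273 / 12471148800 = -27263.98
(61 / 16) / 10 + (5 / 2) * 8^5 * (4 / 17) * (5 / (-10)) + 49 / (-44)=-288380313 / 29920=-9638.38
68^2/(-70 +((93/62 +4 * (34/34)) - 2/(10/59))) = -46240/763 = -60.60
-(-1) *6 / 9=2 / 3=0.67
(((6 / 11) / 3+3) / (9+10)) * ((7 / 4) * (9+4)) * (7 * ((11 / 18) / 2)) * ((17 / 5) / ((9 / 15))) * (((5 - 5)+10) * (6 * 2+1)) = 24635975 / 4104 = 6002.92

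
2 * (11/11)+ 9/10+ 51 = 539/10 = 53.90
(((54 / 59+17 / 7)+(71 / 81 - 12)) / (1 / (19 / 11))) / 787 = -0.02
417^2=173889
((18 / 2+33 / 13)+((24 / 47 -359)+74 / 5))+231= -309016 / 3055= -101.15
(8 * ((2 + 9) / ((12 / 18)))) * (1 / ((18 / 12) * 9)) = 88 / 9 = 9.78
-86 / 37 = -2.32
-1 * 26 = -26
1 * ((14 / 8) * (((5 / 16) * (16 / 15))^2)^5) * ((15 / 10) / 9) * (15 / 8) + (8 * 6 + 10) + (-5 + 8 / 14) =1417176245 / 26453952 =53.57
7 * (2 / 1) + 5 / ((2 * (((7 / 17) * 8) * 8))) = 12629 / 896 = 14.09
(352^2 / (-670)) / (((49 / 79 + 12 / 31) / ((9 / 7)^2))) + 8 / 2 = -12127373068 / 40495805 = -299.47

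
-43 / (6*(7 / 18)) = -129 / 7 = -18.43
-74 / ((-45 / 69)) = 1702 / 15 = 113.47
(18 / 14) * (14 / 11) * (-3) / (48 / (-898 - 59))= 783 / 8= 97.88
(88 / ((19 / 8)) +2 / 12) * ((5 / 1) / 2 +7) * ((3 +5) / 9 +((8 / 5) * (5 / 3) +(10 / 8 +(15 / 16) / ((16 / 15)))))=55570571 / 27648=2009.93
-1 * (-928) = 928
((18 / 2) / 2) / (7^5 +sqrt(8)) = 151263 / 564950482 - 9 * sqrt(2) / 282475241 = 0.00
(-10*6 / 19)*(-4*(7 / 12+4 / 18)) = 580 / 57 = 10.18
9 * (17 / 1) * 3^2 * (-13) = -17901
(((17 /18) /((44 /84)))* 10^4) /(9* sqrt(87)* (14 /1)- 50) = 3718750 /5687187 + 3123750* sqrt(87) /1895729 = 16.02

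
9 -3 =6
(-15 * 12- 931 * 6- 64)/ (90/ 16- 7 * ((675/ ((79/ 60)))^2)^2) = 33029668688/ 2739336790877222661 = 0.00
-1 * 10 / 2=-5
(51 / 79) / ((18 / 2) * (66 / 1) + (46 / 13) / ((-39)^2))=1008423 / 927871432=0.00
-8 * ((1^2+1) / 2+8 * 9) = -584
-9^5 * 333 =-19663317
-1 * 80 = -80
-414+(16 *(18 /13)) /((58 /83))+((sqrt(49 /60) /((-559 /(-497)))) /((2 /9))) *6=-144126 /377+31311 *sqrt(15) /5590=-360.60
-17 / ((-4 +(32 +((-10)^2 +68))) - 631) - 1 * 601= -261418 / 435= -600.96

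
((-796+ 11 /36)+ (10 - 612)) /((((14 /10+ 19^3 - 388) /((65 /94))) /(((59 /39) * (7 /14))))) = -74217575 /657078048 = -0.11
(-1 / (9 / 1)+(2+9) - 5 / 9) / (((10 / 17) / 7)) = 3689 / 30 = 122.97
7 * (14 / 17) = 98 / 17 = 5.76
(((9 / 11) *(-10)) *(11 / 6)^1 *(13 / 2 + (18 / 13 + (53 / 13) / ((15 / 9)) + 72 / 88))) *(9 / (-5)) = 430461 / 1430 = 301.02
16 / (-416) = -1 / 26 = -0.04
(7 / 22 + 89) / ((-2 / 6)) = -5895 / 22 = -267.95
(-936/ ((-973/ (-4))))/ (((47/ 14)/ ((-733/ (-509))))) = -5488704/ 3325297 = -1.65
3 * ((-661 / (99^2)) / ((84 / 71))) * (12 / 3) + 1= 21676 / 68607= 0.32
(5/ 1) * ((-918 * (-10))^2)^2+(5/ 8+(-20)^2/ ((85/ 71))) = 4829249433196845525/ 136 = 35509187008800334.74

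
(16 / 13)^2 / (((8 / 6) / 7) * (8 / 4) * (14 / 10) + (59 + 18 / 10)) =96 / 3887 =0.02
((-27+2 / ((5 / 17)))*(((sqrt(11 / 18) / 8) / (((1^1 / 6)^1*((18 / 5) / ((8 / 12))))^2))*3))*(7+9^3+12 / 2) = -5424.52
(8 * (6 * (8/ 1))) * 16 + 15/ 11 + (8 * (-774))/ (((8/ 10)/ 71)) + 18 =-5977143/ 11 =-543376.64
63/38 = 1.66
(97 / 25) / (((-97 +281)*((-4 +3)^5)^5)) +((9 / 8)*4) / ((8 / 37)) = 20.79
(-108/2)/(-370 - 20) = 9/65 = 0.14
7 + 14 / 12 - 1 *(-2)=61 / 6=10.17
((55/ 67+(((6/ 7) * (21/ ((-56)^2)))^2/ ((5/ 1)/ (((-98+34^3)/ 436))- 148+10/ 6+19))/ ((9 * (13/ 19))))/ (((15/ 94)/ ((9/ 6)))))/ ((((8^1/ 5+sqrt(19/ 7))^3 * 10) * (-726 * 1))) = 5791619080584261964285/ 1168633489859030587392- 28123211712714288609275 * sqrt(133)/ 65443475432105712893952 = -0.00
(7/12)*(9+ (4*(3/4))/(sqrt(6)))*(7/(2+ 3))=49*sqrt(6)/120+ 147/20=8.35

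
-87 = -87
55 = 55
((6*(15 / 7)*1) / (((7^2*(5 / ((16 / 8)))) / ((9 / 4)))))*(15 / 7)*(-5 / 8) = -6075 / 19208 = -0.32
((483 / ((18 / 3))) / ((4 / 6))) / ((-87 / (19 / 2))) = -3059 / 232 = -13.19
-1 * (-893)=893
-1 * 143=-143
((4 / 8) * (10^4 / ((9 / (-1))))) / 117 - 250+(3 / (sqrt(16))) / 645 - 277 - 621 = -1043904787 / 905580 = -1152.75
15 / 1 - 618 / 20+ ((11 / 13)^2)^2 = -4394789 / 285610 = -15.39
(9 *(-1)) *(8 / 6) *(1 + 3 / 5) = -96 / 5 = -19.20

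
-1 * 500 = -500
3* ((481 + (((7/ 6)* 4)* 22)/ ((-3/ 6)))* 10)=8270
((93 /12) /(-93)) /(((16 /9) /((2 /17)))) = -3 /544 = -0.01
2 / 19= 0.11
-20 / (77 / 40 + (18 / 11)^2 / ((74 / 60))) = -4.88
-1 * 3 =-3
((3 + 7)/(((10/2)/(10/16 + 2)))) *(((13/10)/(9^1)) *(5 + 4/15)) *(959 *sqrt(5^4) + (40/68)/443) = 95753.49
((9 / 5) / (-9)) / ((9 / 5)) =-1 / 9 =-0.11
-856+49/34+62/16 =-115693/136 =-850.68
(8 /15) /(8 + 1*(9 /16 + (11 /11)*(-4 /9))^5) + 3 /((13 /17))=128458253706927 /32197121687185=3.99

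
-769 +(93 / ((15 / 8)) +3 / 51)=-719.34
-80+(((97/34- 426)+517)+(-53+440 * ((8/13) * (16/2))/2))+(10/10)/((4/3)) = 923497/884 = 1044.68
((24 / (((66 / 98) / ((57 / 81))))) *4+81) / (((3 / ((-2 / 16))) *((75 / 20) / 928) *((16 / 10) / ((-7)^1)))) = 21862694 / 2673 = 8179.08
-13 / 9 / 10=-0.14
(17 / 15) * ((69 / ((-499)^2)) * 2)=782 / 1245005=0.00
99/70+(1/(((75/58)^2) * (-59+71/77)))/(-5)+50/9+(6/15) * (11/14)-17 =-1069035538/110053125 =-9.71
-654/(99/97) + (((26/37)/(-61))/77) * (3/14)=-640.79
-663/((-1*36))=221/12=18.42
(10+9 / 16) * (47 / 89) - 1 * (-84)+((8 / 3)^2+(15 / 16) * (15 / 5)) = 318803 / 3204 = 99.50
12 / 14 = 6 / 7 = 0.86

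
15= 15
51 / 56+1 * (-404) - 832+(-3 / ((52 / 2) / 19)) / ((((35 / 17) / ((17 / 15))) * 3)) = -67457839 / 54600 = -1235.49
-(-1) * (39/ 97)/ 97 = 39/ 9409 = 0.00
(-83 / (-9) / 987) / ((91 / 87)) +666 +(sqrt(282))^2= 255441955 / 269451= 948.01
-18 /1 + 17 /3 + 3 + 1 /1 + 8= -1 /3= -0.33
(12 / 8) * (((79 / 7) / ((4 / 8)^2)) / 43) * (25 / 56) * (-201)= -1190925 / 8428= -141.31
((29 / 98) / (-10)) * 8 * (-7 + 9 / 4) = 551 / 490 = 1.12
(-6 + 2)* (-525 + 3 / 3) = 2096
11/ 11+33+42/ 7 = 40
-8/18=-4/9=-0.44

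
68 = 68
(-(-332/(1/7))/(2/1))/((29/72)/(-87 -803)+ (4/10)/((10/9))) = 3231.84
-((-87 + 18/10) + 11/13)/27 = 5483/1755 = 3.12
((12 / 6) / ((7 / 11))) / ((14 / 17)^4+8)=918731 / 2473044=0.37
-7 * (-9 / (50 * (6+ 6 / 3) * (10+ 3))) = 63 / 5200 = 0.01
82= 82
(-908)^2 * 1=824464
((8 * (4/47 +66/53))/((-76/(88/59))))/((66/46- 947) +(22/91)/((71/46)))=10834347524/49038420350109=0.00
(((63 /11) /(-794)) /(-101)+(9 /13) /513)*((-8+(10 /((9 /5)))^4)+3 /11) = 63338181441355 /47175389249274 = 1.34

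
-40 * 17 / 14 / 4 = -85 / 7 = -12.14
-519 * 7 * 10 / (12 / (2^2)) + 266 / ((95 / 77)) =-59472 / 5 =-11894.40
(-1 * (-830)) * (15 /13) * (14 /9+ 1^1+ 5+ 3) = 394250 /39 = 10108.97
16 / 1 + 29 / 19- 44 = -503 / 19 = -26.47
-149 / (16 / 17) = -2533 / 16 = -158.31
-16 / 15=-1.07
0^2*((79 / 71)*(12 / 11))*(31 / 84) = 0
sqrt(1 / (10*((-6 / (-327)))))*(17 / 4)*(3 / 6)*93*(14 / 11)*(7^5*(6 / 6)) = 186003069*sqrt(545) / 440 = 9868830.38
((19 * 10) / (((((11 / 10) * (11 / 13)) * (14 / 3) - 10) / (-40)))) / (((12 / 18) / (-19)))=-38292.84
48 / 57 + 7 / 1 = 149 / 19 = 7.84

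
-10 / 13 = -0.77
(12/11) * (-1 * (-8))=96/11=8.73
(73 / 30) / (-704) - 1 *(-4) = 84407 / 21120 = 4.00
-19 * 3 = -57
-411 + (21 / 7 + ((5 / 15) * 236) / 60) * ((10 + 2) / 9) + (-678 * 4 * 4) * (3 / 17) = -5323493 / 2295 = -2319.60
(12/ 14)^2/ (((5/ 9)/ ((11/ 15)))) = 1188/ 1225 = 0.97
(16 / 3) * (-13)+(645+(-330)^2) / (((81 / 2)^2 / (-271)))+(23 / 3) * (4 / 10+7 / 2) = -396685007 / 21870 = -18138.32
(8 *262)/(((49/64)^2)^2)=35165044736/5764801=6099.96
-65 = -65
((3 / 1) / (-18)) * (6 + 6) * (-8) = 16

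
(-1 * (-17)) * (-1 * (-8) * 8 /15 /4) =272 /15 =18.13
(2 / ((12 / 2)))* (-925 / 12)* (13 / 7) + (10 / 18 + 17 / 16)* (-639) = -1090309 / 1008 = -1081.66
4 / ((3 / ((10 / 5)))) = 8 / 3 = 2.67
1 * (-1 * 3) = -3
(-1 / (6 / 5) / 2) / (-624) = 5 / 7488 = 0.00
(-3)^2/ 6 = 3/ 2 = 1.50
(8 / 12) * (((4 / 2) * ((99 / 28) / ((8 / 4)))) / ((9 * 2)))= 11 / 84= 0.13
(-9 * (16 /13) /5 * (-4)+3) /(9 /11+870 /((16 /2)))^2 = 497552 /503577555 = 0.00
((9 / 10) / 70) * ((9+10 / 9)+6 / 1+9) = 0.32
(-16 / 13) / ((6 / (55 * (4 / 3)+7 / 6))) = -596 / 39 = -15.28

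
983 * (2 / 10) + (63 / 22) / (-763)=2357189 / 11990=196.60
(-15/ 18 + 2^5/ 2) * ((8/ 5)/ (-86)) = -182/ 645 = -0.28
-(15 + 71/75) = -1196/75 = -15.95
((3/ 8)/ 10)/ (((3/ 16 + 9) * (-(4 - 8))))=1/ 980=0.00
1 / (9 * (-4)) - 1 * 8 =-289 / 36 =-8.03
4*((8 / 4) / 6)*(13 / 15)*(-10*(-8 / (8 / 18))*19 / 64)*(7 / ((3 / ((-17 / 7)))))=-349.92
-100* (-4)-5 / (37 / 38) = 14610 / 37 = 394.86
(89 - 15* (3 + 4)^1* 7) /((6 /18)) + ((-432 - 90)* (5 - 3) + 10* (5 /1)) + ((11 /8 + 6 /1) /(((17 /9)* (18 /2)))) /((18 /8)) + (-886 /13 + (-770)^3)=-1816100207845 /3978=-456535999.96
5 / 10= 1 / 2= 0.50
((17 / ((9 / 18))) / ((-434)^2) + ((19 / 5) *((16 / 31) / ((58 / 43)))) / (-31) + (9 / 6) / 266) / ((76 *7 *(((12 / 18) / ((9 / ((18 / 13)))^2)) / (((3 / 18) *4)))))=-3603105181 / 1104263419840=-0.00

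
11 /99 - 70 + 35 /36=-827 /12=-68.92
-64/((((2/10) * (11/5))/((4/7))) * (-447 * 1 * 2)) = 3200/34419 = 0.09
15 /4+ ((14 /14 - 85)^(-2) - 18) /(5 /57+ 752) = 375691447 /100827888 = 3.73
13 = 13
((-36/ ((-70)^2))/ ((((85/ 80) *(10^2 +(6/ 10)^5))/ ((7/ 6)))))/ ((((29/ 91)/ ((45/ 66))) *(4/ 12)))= -877500/ 1696005289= -0.00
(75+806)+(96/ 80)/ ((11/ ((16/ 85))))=4118771/ 4675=881.02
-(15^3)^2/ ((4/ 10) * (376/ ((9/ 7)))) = -512578125/ 5264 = -97374.26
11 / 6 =1.83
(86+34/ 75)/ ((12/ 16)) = 25936/ 225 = 115.27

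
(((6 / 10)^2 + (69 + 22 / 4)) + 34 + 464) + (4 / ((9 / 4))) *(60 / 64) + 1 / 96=1378889 / 2400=574.54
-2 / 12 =-0.17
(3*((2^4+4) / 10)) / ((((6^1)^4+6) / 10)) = 10 / 217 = 0.05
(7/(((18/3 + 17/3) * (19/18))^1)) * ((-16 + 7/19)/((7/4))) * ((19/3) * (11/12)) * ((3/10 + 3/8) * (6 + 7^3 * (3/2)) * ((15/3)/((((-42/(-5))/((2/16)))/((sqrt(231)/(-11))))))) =8347779 * sqrt(231)/119168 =1064.68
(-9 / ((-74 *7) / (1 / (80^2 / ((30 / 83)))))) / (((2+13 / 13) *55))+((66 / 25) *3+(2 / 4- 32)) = -7137141579 / 302677760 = -23.58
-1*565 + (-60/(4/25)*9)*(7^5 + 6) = -56744440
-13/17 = -0.76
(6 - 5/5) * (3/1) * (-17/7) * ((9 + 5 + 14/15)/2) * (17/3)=-4624/3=-1541.33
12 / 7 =1.71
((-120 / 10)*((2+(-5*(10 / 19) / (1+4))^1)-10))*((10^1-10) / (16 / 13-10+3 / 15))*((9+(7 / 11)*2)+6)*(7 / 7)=0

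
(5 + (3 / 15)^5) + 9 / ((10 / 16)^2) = 87626 / 3125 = 28.04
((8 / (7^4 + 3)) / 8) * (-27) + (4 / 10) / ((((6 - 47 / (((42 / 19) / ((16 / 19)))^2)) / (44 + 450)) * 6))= -87311271 / 2175620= -40.13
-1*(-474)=474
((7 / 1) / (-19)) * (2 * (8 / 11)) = -112 / 209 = -0.54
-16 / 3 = -5.33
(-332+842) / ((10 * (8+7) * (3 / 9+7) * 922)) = 51 / 101420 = 0.00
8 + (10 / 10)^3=9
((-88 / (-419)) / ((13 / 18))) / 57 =0.01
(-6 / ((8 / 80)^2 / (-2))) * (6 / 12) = 600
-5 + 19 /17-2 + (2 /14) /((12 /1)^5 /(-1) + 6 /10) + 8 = 2.12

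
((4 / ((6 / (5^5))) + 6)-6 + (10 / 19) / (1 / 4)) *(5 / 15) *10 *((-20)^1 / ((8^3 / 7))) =-10401125 / 5472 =-1900.79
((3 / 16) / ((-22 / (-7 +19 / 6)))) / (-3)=-23 / 2112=-0.01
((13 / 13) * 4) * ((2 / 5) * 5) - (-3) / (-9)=23 / 3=7.67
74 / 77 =0.96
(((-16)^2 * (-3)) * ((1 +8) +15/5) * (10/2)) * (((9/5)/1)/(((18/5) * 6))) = -3840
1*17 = 17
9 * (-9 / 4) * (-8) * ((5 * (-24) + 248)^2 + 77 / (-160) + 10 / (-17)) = 3609487251 / 1360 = 2654034.74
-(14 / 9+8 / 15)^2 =-8836 / 2025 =-4.36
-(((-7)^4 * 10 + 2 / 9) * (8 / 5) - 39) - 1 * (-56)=-38321.36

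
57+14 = 71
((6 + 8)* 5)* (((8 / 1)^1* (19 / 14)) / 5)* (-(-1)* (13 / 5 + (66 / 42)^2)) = 188784 / 245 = 770.55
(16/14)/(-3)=-8/21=-0.38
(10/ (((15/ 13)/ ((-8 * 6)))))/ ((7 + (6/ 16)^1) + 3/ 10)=-16640/ 307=-54.20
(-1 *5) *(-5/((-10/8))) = -20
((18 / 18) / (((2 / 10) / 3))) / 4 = 3.75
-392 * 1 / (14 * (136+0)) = -0.21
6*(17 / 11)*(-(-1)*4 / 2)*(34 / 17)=408 / 11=37.09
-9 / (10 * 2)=-0.45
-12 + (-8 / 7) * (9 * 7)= -84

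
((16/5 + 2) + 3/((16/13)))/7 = 611/560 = 1.09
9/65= 0.14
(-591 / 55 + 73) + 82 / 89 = 309246 / 4895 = 63.18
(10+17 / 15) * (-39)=-2171 / 5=-434.20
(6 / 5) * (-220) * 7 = -1848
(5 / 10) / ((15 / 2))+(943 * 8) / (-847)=-112313 / 12705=-8.84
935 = 935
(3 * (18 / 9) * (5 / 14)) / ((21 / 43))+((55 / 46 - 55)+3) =-104623 / 2254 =-46.42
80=80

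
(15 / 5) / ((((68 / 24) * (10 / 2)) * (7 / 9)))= 162 / 595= 0.27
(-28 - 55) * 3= -249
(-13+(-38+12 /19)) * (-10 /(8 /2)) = 4785 /38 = 125.92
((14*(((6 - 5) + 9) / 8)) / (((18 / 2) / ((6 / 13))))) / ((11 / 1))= 35 / 429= 0.08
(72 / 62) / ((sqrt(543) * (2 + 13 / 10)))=40 * sqrt(543) / 61721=0.02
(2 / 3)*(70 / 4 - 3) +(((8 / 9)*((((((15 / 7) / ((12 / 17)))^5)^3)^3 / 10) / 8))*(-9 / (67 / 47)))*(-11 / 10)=41354563986059702759688352791176189771368891394742238575363430981494389173952458231148771 / 106504377698628528914137397451722890593238773668335398473381783273472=388289804416107404751.12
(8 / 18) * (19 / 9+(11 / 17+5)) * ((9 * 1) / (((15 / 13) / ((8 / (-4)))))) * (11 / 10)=-678964 / 11475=-59.17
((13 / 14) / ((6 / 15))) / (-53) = -65 / 1484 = -0.04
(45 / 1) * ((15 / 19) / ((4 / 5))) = 44.41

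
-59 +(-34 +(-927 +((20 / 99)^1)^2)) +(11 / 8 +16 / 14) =-558428779 / 548856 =-1017.44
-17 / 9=-1.89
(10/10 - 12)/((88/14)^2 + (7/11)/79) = -468391/1682727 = -0.28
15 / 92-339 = -31173 / 92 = -338.84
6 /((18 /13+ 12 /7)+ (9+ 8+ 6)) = 546 /2375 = 0.23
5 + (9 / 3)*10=35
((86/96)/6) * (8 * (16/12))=43/27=1.59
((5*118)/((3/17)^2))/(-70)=-17051/63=-270.65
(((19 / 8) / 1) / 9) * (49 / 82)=931 / 5904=0.16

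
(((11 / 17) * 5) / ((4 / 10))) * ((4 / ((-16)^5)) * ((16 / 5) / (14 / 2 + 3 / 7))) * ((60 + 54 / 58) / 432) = -226765 / 120965824512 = -0.00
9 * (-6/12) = -9/2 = -4.50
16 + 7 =23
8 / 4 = 2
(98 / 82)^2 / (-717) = -2401 / 1205277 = -0.00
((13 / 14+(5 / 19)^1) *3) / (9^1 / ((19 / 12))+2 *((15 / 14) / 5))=317 / 542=0.58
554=554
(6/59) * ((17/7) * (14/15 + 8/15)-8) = -0.45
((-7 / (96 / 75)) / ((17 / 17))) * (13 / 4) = -2275 / 128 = -17.77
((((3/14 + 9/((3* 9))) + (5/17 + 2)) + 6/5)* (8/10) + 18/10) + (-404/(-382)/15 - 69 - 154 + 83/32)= -3914885773/18183200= -215.30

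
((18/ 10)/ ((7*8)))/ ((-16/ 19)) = -171/ 4480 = -0.04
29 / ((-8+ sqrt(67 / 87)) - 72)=-201840 / 556733 - 29 * sqrt(5829) / 556733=-0.37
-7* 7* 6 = -294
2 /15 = 0.13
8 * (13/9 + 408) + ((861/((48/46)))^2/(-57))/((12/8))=-2849929/608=-4687.38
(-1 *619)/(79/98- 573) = 60662/56075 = 1.08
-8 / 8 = -1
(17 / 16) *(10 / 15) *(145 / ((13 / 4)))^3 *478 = 198185014000 / 6591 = 30069035.65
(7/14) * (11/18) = 0.31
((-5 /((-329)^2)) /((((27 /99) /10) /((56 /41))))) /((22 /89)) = -17800 /1901949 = -0.01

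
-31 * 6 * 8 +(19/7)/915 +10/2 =-9498596/6405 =-1483.00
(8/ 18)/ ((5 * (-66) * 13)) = -2/ 19305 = -0.00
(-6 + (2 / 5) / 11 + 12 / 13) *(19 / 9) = -68476 / 6435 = -10.64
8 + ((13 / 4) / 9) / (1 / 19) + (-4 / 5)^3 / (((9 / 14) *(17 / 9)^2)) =19036571 / 1300500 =14.64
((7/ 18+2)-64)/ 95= -1109/ 1710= -0.65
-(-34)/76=17/38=0.45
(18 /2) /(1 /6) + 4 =58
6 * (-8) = -48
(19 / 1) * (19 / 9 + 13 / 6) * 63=10241 / 2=5120.50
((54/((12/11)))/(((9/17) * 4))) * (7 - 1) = 561/4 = 140.25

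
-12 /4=-3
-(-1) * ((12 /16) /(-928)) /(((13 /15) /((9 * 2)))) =-405 /24128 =-0.02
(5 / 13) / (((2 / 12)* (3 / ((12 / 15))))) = 0.62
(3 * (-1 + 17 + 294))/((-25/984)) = -183024/5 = -36604.80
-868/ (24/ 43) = -9331/ 6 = -1555.17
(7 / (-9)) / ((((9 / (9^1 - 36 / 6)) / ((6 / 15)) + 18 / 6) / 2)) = -4 / 27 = -0.15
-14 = -14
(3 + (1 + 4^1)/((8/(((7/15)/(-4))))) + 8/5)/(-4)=-2173/1920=-1.13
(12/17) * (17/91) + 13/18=1399/1638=0.85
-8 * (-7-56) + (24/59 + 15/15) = 29819/59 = 505.41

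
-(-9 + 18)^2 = -81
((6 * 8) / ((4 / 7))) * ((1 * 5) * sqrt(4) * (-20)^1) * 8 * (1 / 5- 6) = 779520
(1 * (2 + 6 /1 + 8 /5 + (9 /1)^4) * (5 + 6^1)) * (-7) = -2529681 /5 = -505936.20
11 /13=0.85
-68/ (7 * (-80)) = 17/ 140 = 0.12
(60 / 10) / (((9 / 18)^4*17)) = 96 / 17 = 5.65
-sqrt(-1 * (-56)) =-2 * sqrt(14) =-7.48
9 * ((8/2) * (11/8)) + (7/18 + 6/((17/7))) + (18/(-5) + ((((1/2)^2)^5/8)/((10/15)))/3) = 611140349/12533760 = 48.76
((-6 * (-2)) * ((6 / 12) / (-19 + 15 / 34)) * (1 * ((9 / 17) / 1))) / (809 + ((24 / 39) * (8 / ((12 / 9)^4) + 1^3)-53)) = -5616 / 24877175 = -0.00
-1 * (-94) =94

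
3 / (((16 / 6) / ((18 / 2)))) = 81 / 8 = 10.12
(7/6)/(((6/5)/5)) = 175/36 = 4.86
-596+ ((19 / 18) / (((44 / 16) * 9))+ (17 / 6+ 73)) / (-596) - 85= -723406243 / 1062072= -681.13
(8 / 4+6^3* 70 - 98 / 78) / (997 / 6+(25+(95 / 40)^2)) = 37741376 / 491231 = 76.83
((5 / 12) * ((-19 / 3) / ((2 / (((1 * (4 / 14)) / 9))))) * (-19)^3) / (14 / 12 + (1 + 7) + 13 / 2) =651605 / 35532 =18.34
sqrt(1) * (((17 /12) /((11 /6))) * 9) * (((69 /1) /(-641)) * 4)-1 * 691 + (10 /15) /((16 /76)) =-29226161 /42306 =-690.83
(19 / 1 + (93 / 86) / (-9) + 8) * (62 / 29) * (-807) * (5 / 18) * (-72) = 1156619300 / 1247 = 927521.49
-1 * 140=-140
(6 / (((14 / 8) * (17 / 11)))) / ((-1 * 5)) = -264 / 595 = -0.44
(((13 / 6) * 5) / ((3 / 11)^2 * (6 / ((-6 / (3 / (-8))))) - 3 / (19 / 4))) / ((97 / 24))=-4781920 / 1076991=-4.44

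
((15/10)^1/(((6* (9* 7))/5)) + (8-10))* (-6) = 499/42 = 11.88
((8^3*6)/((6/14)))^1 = 7168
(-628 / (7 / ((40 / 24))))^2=22357.37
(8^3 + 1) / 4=513 / 4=128.25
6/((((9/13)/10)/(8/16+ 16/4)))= 390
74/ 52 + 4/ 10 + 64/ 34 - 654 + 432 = -482431/ 2210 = -218.29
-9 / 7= -1.29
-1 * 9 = -9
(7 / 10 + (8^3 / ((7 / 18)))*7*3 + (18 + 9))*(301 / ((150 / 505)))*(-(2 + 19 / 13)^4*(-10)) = 40266313900.86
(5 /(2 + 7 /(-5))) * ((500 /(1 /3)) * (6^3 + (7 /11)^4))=39560712500 /14641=2702049.89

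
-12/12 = -1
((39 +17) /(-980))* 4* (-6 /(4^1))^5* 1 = 243 /140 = 1.74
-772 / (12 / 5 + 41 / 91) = -351260 / 1297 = -270.82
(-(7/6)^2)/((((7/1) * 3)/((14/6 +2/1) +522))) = -34.11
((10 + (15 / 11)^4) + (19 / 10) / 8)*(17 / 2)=116.41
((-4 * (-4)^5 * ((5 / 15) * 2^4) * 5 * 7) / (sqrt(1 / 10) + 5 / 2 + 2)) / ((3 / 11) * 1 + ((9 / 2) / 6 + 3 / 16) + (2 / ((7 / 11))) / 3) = 50866421760 / 672607 - 1130364928 * sqrt(10) / 672607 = 70311.33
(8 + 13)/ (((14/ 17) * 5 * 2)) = 2.55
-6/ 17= -0.35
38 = 38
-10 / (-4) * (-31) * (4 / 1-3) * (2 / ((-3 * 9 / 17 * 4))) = 24.40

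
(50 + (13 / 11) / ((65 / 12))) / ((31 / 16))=44192 / 1705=25.92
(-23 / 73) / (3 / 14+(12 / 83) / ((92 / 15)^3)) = -2601401936 / 1774450347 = -1.47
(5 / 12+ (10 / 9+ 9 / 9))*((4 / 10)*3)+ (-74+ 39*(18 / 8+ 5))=12707 / 60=211.78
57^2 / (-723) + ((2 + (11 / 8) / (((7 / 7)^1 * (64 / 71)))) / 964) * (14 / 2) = -2205349 / 493568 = -4.47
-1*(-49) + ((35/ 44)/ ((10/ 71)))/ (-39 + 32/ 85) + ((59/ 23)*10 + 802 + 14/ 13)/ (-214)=59393867509/ 1320415096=44.98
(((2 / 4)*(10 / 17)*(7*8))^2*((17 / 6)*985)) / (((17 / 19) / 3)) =733628000 / 289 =2538505.19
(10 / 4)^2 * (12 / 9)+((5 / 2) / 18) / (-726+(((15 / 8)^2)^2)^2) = 8.33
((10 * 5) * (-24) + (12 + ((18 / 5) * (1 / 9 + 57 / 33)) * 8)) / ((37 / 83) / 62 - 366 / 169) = 54292008472 / 103245065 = 525.86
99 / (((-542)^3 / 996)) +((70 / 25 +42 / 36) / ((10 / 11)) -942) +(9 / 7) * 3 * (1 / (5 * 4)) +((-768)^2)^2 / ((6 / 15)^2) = 45438299413043913120749 / 20897636550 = 2174327192662.56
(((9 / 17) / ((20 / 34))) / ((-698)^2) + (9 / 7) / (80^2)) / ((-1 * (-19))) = 1106289 / 103677011200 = 0.00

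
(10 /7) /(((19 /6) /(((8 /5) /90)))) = 16 /1995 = 0.01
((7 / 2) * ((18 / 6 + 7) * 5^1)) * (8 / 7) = 200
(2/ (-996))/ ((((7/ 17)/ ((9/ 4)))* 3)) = -17/ 4648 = -0.00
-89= -89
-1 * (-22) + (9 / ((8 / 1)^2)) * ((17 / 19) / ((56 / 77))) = 215699 / 9728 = 22.17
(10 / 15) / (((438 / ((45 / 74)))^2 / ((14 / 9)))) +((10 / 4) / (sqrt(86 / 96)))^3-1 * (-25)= 3000 * sqrt(129) / 1849 +2188620475 / 87544812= 43.43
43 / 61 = 0.70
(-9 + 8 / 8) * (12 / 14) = -48 / 7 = -6.86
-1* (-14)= 14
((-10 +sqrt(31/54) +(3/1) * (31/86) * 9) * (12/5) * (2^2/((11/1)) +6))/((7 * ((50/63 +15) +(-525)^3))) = 4347/1078001987810-21 * sqrt(186)/25069813670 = -0.00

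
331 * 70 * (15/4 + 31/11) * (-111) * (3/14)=-159272235/44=-3619823.52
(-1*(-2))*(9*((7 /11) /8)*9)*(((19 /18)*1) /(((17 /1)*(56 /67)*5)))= 11457 /59840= 0.19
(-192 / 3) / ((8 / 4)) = -32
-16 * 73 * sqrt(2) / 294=-584 * sqrt(2) / 147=-5.62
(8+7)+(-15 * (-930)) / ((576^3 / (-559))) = 158819255 / 10616832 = 14.96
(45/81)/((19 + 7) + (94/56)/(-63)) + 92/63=4276904/2886471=1.48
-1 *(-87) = 87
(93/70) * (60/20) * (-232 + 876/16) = -197811/280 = -706.47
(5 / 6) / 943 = 5 / 5658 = 0.00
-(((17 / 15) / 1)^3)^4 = -582622237229761 / 129746337890625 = -4.49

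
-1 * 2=-2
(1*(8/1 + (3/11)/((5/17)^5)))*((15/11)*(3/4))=40811139/302500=134.91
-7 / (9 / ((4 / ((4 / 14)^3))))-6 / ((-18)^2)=-3602 / 27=-133.41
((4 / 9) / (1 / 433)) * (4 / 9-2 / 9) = 3464 / 81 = 42.77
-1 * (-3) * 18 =54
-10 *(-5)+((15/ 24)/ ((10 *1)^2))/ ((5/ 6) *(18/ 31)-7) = 1615969/ 32320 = 50.00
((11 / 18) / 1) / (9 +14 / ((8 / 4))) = 11 / 288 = 0.04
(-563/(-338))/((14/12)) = 1689/1183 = 1.43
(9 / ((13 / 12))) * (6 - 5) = 108 / 13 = 8.31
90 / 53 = 1.70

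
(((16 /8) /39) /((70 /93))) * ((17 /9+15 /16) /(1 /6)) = 12617 /10920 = 1.16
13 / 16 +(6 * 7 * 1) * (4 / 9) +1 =983 / 48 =20.48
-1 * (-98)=98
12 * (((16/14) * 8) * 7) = 768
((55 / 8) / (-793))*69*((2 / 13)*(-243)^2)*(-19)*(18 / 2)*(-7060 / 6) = -22544670527775 / 20618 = -1093446043.64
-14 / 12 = -7 / 6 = -1.17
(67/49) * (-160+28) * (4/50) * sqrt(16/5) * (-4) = 283008 * sqrt(5)/6125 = 103.32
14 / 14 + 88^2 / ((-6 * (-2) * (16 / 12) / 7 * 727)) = 4115 / 727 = 5.66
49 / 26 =1.88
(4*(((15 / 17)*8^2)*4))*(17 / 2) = 7680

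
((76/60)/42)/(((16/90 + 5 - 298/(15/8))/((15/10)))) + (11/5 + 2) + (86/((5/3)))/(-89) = 312076887/86210740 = 3.62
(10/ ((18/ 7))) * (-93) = -1085/ 3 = -361.67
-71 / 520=-0.14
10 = 10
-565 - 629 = -1194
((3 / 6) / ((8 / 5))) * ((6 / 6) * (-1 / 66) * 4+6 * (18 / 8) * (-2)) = -4465 / 528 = -8.46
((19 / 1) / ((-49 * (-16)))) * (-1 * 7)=-19 / 112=-0.17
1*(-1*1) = -1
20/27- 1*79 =-2113/27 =-78.26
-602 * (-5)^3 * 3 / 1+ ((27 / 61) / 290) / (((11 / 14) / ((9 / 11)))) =241607810451 / 1070245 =225750.00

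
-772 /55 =-14.04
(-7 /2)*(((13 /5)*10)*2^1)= -182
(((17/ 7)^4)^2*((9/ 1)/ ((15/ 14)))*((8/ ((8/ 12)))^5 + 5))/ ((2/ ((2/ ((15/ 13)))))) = 2192064793.85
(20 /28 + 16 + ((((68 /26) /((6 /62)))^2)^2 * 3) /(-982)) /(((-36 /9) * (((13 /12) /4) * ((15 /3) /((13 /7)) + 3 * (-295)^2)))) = 8550340349974 /1499265587248065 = 0.01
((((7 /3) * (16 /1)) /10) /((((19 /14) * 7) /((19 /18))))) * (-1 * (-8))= 448 /135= 3.32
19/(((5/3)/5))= 57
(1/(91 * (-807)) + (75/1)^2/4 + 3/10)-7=2055575047/1468740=1399.55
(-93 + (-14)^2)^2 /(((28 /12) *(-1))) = -31827 /7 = -4546.71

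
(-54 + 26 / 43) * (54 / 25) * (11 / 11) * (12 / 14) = -106272 / 1075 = -98.86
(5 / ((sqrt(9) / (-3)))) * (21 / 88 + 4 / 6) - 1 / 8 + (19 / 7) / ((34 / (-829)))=-278158 / 3927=-70.83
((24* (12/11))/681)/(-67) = -96/167299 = -0.00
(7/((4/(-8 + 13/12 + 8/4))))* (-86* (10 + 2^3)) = 53277/4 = 13319.25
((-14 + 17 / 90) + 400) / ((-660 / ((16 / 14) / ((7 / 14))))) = -69514 / 51975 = -1.34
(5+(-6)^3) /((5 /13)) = -2743 /5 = -548.60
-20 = -20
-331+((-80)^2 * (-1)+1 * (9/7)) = -47108/7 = -6729.71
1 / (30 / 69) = 23 / 10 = 2.30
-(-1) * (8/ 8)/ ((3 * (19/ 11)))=11/ 57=0.19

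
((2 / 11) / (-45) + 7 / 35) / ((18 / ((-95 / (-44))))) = 1843 / 78408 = 0.02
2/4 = 1/2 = 0.50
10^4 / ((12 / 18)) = 15000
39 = 39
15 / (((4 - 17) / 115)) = -1725 / 13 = -132.69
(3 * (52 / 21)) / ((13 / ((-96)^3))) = -3538944 / 7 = -505563.43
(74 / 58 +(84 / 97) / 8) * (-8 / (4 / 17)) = -132379 / 2813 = -47.06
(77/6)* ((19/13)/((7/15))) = 1045/26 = 40.19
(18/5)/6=3/5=0.60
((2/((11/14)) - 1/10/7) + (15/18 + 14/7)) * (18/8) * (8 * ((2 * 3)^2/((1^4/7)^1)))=1338336/55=24333.38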